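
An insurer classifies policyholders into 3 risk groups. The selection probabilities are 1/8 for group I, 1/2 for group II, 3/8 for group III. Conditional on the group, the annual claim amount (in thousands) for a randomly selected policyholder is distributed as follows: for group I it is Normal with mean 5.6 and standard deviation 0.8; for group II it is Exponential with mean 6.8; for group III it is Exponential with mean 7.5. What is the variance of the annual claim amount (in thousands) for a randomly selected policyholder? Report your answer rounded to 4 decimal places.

44.6448

Per component, I: μ=5.6, E[X²]=32; II: μ=6.8, E[X²]=92.48; III: μ=7.5, E[X²]=112.5.
E[X] = 0.125·5.6 + 0.5·6.8 + 0.375·7.5 = 6.9125.
E[X²] = 0.125·32 + 0.5·92.48 + 0.375·112.5 = 92.4275.
Var(X) = E[X²] − (E[X])² = 92.4275 − 47.7827 = 44.6448.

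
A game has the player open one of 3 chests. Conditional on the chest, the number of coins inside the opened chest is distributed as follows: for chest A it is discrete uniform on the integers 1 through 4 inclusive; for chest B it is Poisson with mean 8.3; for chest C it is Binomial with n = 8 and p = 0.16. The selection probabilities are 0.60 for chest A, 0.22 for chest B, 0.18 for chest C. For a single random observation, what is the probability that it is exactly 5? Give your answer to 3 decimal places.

Conditional on each chest, P(X = 5): A: 0; B: 0.0815765; C: 0.00348037.
By total probability, P(X = 5) = 0.6·0 + 0.22·0.0815765 + 0.18·0.00348037 = 0.0185733.

0.019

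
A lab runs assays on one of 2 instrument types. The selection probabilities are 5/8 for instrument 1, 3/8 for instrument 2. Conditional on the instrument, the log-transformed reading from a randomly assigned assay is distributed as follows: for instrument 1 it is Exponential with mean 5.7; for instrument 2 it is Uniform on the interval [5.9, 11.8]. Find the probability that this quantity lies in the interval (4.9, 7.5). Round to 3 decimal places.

0.199

Conditional on each instrument, P(4.9 < X < 7.5): 1: 0.155048; 2: 0.271186.
By total probability, P(4.9 < X < 7.5) = 0.625·0.155048 + 0.375·0.271186 = 0.1986.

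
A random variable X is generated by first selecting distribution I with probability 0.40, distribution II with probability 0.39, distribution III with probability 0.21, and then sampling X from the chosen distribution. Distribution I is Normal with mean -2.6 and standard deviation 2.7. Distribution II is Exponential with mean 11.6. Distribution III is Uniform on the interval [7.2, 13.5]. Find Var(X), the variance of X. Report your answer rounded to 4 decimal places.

Per component, I: μ=-2.6, E[X²]=14.05; II: μ=11.6, E[X²]=269.12; III: μ=10.35, E[X²]=110.43.
E[X] = 0.4·-2.6 + 0.39·11.6 + 0.21·10.35 = 5.6575.
E[X²] = 0.4·14.05 + 0.39·269.12 + 0.21·110.43 = 133.767.
Var(X) = E[X²] − (E[X])² = 133.767 − 32.0073 = 101.76.

101.7598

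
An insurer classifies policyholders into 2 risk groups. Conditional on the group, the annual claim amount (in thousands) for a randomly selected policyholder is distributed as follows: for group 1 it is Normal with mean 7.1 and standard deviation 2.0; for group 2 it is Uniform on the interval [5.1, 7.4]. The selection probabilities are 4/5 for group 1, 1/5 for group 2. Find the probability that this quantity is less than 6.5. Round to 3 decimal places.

0.427

Conditional on each group, P(X < 6.5): 1: 0.382089; 2: 0.608696.
By total probability, P(X < 6.5) = 0.8·0.382089 + 0.2·0.608696 = 0.42741.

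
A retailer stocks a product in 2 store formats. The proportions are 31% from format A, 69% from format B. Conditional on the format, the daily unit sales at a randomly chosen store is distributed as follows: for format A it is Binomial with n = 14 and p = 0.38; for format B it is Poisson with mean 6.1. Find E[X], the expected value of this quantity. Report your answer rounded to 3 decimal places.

5.858

Component means — A: 5.32; B: 6.1.
E[X] = 0.31·5.32 + 0.69·6.1 = 5.8582.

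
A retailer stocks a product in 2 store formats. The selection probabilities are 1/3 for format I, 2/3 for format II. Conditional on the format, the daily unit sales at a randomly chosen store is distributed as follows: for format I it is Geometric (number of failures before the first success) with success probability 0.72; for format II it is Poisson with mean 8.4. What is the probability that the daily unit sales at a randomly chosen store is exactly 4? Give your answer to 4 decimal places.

0.0326

Conditional on each format, P(X = 4): I: 0.00442552; II: 0.0466479.
By total probability, P(X = 4) = 0.333333·0.00442552 + 0.666667·0.0466479 = 0.0325738.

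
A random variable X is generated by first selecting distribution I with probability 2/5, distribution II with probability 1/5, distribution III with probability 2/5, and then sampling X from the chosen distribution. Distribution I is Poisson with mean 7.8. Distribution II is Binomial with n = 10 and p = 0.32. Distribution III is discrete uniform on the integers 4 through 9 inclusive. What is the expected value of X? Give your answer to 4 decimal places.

6.3600

Component means — I: 7.8; II: 3.2; III: 6.5.
E[X] = 0.4·7.8 + 0.2·3.2 + 0.4·6.5 = 6.36.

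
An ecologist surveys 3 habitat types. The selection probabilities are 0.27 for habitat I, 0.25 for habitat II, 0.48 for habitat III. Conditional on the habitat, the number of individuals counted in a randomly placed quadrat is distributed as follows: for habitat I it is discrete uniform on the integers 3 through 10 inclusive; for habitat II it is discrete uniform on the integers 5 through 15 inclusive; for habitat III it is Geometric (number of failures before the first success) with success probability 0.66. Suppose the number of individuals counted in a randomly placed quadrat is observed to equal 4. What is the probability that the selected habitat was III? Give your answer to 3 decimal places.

Likelihoods P(X=4 | ·): I: 0.125; II: 0; III: 0.00881982.
Posterior ∝ prior × likelihood. Numerator for III: 0.48·0.00881982 = 0.00423351.
Normalizing constant: 0.27·0.125 + 0.25·0 + 0.48·0.00881982 = 0.0379835.
P(III | observation) = 0.00423351 / 0.0379835 = 0.111457.

0.111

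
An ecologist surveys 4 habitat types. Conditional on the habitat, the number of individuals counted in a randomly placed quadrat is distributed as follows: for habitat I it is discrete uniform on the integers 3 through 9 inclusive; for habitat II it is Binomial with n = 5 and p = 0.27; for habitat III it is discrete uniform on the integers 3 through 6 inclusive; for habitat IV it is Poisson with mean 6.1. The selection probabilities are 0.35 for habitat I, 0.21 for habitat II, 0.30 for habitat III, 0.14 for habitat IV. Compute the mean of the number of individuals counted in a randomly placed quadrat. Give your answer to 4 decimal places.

4.5875

Component means — I: 6; II: 1.35; III: 4.5; IV: 6.1.
E[X] = 0.35·6 + 0.21·1.35 + 0.3·4.5 + 0.14·6.1 = 4.5875.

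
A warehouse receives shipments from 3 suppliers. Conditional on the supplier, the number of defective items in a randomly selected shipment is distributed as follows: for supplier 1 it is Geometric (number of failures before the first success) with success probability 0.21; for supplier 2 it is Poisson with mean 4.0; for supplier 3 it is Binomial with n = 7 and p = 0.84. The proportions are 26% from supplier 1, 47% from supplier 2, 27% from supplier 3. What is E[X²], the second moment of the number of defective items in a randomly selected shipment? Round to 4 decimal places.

For each component E[X²] = Var + (mean)², giving 1: 32.0658; 2: 20; 3: 35.5152.
Overall E[X²] = 0.26·32.0658 + 0.47·20 + 0.27·35.5152 = 27.3262.

27.3262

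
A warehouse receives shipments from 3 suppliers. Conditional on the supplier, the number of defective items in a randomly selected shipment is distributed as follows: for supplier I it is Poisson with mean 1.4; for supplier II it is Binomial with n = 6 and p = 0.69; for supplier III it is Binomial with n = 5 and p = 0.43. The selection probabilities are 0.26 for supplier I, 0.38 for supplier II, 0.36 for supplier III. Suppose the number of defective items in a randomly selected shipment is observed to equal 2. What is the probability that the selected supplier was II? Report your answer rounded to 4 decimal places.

Likelihoods P(X=2 | ·): I: 0.241665; II: 0.0659533; III: 0.342422.
Posterior ∝ prior × likelihood. Numerator for II: 0.38·0.0659533 = 0.0250622.
Normalizing constant: 0.26·0.241665 + 0.38·0.0659533 + 0.36·0.342422 = 0.211167.
P(II | observation) = 0.0250622 / 0.211167 = 0.118684.

0.1187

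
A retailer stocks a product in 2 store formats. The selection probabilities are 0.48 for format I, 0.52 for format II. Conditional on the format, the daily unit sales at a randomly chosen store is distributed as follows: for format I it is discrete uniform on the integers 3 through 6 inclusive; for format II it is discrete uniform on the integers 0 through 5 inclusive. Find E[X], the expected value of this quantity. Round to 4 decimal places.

3.4600

Component means — I: 4.5; II: 2.5.
E[X] = 0.48·4.5 + 0.52·2.5 = 3.46.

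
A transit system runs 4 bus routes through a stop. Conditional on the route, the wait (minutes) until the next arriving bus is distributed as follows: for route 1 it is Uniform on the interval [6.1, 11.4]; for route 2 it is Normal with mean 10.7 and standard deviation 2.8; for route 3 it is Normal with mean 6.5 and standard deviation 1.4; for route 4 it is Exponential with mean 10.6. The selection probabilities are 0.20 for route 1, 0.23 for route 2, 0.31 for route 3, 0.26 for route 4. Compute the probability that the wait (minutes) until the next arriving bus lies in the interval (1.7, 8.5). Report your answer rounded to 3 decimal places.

0.531

Conditional on each route, P(1.7 < X < 8.5): 1: 0.45283; 2: 0.215364; 3: 0.923133; 4: 0.40334.
By total probability, P(1.7 < X < 8.5) = 0.2·0.45283 + 0.23·0.215364 + 0.31·0.923133 + 0.26·0.40334 = 0.531139.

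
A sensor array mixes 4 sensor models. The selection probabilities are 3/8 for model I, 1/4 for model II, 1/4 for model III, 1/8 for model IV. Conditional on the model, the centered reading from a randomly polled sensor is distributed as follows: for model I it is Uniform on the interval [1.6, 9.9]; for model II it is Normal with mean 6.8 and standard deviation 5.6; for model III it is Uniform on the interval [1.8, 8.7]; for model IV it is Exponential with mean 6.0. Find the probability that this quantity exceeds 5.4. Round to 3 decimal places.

0.523

Conditional on each model, P(X > 5.4): I: 0.542169; II: 0.598706; III: 0.478261; IV: 0.40657.
By total probability, P(X > 5.4) = 0.375·0.542169 + 0.25·0.598706 + 0.25·0.478261 + 0.125·0.40657 = 0.523376.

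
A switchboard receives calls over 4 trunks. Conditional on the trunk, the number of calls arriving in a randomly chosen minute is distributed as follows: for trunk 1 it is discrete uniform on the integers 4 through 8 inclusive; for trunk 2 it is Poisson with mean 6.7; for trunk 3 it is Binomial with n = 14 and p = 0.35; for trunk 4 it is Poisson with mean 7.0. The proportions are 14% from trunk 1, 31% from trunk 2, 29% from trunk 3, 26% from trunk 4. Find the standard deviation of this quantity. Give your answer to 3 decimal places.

Per component, 1: μ=6, E[X²]=38; 2: μ=6.7, E[X²]=51.59; 3: μ=4.9, E[X²]=27.195; 4: μ=7, E[X²]=56.
E[X] = 0.14·6 + 0.31·6.7 + 0.29·4.9 + 0.26·7 = 6.158.
E[X²] = 0.14·38 + 0.31·51.59 + 0.29·27.195 + 0.26·56 = 43.7595.
Var(X) = E[X²] − (E[X])² = 43.7595 − 37.921 = 5.83849.
SD(X) = √5.83849 = 2.4163.

2.416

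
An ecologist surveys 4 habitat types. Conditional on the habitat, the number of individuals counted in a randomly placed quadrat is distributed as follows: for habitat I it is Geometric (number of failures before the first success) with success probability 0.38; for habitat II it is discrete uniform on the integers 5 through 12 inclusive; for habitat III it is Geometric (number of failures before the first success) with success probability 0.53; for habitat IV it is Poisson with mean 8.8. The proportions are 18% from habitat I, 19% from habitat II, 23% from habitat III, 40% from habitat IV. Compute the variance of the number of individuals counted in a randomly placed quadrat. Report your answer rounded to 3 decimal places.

Per component, I: μ=1.63158, E[X²]=6.95568; II: μ=8.5, E[X²]=77.5; III: μ=0.886792, E[X²]=2.45959; IV: μ=8.8, E[X²]=86.24.
E[X] = 0.18·1.63158 + 0.19·8.5 + 0.23·0.886792 + 0.4·8.8 = 5.63265.
E[X²] = 0.18·6.95568 + 0.19·77.5 + 0.23·2.45959 + 0.4·86.24 = 51.0387.
Var(X) = E[X²] − (E[X])² = 51.0387 − 31.7267 = 19.312.

19.312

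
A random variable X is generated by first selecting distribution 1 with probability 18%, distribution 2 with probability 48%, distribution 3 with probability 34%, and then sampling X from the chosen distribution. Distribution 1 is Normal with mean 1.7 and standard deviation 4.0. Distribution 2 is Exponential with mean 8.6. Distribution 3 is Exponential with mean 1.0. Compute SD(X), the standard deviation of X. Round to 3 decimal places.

7.231

Per component, 1: μ=1.7, E[X²]=18.89; 2: μ=8.6, E[X²]=147.92; 3: μ=1, E[X²]=2.
E[X] = 0.18·1.7 + 0.48·8.6 + 0.34·1 = 4.774.
E[X²] = 0.18·18.89 + 0.48·147.92 + 0.34·2 = 75.0818.
Var(X) = E[X²] − (E[X])² = 75.0818 − 22.7911 = 52.2907.
SD(X) = √52.2907 = 7.23123.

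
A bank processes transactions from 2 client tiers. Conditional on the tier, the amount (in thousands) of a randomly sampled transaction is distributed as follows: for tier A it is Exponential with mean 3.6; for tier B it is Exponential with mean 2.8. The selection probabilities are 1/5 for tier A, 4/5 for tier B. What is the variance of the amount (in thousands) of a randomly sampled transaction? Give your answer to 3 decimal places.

Per component, A: μ=3.6, E[X²]=25.92; B: μ=2.8, E[X²]=15.68.
E[X] = 0.2·3.6 + 0.8·2.8 = 2.96.
E[X²] = 0.2·25.92 + 0.8·15.68 = 17.728.
Var(X) = E[X²] − (E[X])² = 17.728 − 8.7616 = 8.9664.

8.966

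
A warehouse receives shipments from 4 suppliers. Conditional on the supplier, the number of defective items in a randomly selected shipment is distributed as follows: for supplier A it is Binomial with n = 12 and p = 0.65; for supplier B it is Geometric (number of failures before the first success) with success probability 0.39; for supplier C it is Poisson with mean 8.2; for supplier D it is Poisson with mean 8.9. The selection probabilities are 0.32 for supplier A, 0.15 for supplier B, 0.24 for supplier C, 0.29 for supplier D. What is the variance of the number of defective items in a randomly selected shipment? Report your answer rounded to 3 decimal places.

Per component, A: μ=7.8, E[X²]=63.57; B: μ=1.5641, E[X²]=6.45694; C: μ=8.2, E[X²]=75.44; D: μ=8.9, E[X²]=88.11.
E[X] = 0.32·7.8 + 0.15·1.5641 + 0.24·8.2 + 0.29·8.9 = 7.27962.
E[X²] = 0.32·63.57 + 0.15·6.45694 + 0.24·75.44 + 0.29·88.11 = 64.9684.
Var(X) = E[X²] − (E[X])² = 64.9684 − 52.9928 = 11.9756.

11.976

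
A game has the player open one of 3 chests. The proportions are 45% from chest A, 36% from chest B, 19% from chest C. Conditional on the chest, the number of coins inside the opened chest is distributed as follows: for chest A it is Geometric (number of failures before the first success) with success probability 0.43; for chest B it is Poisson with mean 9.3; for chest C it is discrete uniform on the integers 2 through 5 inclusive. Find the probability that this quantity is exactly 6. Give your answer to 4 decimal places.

Conditional on each chest, P(X = 6): A: 0.0147475; B: 0.0821536; C: 0.
By total probability, P(X = 6) = 0.45·0.0147475 + 0.36·0.0821536 + 0.19·0 = 0.0362117.

0.0362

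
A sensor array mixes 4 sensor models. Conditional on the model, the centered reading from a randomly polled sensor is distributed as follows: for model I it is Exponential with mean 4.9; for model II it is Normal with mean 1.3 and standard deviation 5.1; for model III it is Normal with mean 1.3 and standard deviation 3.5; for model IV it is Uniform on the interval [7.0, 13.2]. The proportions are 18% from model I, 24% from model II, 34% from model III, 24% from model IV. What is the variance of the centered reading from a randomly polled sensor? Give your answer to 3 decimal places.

28.799

Per component, I: μ=4.9, E[X²]=48.02; II: μ=1.3, E[X²]=27.7; III: μ=1.3, E[X²]=13.94; IV: μ=10.1, E[X²]=105.213.
E[X] = 0.18·4.9 + 0.24·1.3 + 0.34·1.3 + 0.24·10.1 = 4.06.
E[X²] = 0.18·48.02 + 0.24·27.7 + 0.34·13.94 + 0.24·105.213 = 45.2824.
Var(X) = E[X²] − (E[X])² = 45.2824 − 16.4836 = 28.7988.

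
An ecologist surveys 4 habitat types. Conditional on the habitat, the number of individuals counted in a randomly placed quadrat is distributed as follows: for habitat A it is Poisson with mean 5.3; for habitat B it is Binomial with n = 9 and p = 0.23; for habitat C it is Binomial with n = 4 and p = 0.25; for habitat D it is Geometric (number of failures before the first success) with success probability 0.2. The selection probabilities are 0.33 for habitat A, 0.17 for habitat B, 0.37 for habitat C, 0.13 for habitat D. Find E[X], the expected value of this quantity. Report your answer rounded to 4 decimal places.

Component means — A: 5.3; B: 2.07; C: 1; D: 4.
E[X] = 0.33·5.3 + 0.17·2.07 + 0.37·1 + 0.13·4 = 2.9909.

2.9909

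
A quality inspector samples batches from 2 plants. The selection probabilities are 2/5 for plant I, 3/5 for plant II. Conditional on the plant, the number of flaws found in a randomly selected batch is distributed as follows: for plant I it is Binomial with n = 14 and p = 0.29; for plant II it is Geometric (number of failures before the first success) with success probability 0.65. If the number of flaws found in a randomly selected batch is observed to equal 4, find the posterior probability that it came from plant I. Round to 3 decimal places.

0.940

Likelihoods P(X=4 | ·): I: 0.230467; II: 0.00975406.
Posterior ∝ prior × likelihood. Numerator for I: 0.4·0.230467 = 0.092187.
Normalizing constant: 0.4·0.230467 + 0.6·0.00975406 = 0.0980394.
P(I | observation) = 0.092187 / 0.0980394 = 0.940305.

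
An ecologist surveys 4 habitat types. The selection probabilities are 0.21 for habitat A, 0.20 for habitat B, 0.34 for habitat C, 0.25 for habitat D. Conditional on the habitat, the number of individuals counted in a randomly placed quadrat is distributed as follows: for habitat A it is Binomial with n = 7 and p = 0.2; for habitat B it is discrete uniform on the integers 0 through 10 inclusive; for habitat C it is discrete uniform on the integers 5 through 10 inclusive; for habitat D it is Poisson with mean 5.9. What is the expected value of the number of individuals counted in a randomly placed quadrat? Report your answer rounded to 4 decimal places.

5.3190

Component means — A: 1.4; B: 5; C: 7.5; D: 5.9.
E[X] = 0.21·1.4 + 0.2·5 + 0.34·7.5 + 0.25·5.9 = 5.319.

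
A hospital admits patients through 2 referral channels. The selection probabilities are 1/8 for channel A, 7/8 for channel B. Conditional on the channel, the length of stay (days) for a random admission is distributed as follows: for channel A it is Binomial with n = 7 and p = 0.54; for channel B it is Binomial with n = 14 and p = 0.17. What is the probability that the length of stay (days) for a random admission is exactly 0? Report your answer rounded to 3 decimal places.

0.065

Conditional on each channel, P(X = 0): A: 0.00435818; B: 0.0736365.
By total probability, P(X = 0) = 0.125·0.00435818 + 0.875·0.0736365 = 0.0649767.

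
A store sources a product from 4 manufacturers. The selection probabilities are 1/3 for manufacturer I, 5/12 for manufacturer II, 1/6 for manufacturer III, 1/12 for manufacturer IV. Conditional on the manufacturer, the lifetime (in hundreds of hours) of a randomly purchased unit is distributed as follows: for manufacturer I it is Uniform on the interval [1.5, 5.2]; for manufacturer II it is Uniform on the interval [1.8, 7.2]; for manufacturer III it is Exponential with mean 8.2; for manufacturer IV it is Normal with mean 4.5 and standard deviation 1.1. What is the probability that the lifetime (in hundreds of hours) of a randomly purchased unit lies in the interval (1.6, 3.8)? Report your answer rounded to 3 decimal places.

Conditional on each manufacturer, P(1.6 < X < 3.8): I: 0.594595; II: 0.37037; III: 0.193603; IV: 0.25808.
By total probability, P(1.6 < X < 3.8) = 0.333333·0.594595 + 0.416667·0.37037 + 0.166667·0.193603 + 0.0833333·0.25808 = 0.406293.

0.406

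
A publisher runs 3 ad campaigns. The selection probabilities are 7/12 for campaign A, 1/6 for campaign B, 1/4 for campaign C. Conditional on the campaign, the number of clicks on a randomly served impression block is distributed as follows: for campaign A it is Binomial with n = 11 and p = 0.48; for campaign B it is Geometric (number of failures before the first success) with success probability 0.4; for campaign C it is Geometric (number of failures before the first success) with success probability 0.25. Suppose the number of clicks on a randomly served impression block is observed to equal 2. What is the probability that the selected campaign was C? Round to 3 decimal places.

Likelihoods P(X=2 | ·): A: 0.035227; B: 0.144; C: 0.140625.
Posterior ∝ prior × likelihood. Numerator for C: 0.25·0.140625 = 0.0351562.
Normalizing constant: 0.583333·0.035227 + 0.166667·0.144 + 0.25·0.140625 = 0.0797053.
P(C | observation) = 0.0351562 / 0.0797053 = 0.441078.

0.441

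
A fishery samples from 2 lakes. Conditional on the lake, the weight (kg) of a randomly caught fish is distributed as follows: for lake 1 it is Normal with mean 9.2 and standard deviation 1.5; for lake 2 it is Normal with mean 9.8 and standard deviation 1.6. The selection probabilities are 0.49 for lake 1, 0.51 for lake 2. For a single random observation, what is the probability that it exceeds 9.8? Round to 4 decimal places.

Conditional on each lake, P(X > 9.8): 1: 0.344578; 2: 0.5.
By total probability, P(X > 9.8) = 0.49·0.344578 + 0.51·0.5 = 0.423843.

0.4238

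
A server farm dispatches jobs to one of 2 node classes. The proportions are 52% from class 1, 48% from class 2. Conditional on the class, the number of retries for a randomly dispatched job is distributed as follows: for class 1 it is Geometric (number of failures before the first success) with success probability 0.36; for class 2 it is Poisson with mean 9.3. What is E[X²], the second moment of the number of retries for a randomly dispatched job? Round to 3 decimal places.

For each component E[X²] = Var + (mean)², giving 1: 8.09877; 2: 95.79.
Overall E[X²] = 0.52·8.09877 + 0.48·95.79 = 50.1906.

50.191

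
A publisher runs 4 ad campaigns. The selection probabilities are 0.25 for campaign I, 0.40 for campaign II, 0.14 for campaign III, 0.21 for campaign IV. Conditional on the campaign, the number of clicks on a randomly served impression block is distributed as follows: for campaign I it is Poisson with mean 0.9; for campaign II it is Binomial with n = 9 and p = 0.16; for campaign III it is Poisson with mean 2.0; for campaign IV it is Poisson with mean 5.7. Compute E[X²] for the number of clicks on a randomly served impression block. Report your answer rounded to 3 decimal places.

For each component E[X²] = Var + (mean)², giving I: 1.71; II: 3.2832; III: 6; IV: 38.19.
Overall E[X²] = 0.25·1.71 + 0.4·3.2832 + 0.14·6 + 0.21·38.19 = 10.6007.

10.601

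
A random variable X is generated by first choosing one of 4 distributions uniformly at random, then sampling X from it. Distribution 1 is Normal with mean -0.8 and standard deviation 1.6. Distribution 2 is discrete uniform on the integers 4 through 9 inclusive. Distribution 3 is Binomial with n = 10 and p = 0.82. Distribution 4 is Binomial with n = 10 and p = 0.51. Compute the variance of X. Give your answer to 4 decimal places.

Per component, 1: μ=-0.8, E[X²]=3.2; 2: μ=6.5, E[X²]=45.1667; 3: μ=8.2, E[X²]=68.716; 4: μ=5.1, E[X²]=28.509.
E[X] = 0.25·-0.8 + 0.25·6.5 + 0.25·8.2 + 0.25·5.1 = 4.75.
E[X²] = 0.25·3.2 + 0.25·45.1667 + 0.25·68.716 + 0.25·28.509 = 36.3979.
Var(X) = E[X²] − (E[X])² = 36.3979 − 22.5625 = 13.8354.

13.8354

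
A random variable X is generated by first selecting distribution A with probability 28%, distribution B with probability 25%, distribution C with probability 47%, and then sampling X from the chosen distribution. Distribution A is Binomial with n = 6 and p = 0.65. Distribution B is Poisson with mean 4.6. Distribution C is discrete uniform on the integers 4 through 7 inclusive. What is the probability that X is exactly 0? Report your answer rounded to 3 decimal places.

Conditional on each component, P(X = 0): A: 0.00183827; B: 0.0100518; C: 0.
By total probability, P(X = 0) = 0.28·0.00183827 + 0.25·0.0100518 + 0.47·0 = 0.00302767.

0.003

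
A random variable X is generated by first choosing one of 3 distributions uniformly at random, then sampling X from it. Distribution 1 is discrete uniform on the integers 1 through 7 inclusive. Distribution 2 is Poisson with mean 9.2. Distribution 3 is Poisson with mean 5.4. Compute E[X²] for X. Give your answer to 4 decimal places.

49.4667

For each component E[X²] = Var + (mean)², giving 1: 20; 2: 93.84; 3: 34.56.
Overall E[X²] = 0.333333·20 + 0.333333·93.84 + 0.333333·34.56 = 49.4667.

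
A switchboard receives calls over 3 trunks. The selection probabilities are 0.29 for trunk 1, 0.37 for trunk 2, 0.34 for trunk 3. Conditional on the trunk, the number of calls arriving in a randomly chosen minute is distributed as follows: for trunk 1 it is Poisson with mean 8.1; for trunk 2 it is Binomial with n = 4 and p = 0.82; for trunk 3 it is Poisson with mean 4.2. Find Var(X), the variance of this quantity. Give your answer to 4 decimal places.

8.0945

Per component, 1: μ=8.1, E[X²]=73.71; 2: μ=3.28, E[X²]=11.3488; 3: μ=4.2, E[X²]=21.84.
E[X] = 0.29·8.1 + 0.37·3.28 + 0.34·4.2 = 4.9906.
E[X²] = 0.29·73.71 + 0.37·11.3488 + 0.34·21.84 = 33.0006.
Var(X) = E[X²] − (E[X])² = 33.0006 − 24.9061 = 8.09447.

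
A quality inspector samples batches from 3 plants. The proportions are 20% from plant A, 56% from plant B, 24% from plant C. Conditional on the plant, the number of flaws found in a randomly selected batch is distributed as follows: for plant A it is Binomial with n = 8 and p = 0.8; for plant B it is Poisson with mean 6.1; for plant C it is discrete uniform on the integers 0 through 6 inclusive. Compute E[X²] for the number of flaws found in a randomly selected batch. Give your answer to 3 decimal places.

For each component E[X²] = Var + (mean)², giving A: 42.24; B: 43.31; C: 13.
Overall E[X²] = 0.2·42.24 + 0.56·43.31 + 0.24·13 = 35.8216.

35.822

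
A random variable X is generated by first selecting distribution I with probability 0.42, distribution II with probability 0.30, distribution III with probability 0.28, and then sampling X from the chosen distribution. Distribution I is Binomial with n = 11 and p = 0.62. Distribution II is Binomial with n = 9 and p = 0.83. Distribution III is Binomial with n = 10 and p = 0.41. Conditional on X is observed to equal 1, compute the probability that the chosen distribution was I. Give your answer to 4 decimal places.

0.0178

Likelihoods P(X=1 | ·): I: 0.000428174; II: 5.21089e-06; III: 0.0355183.
Posterior ∝ prior × likelihood. Numerator for I: 0.42·0.000428174 = 0.000179833.
Normalizing constant: 0.42·0.000428174 + 0.3·5.21089e-06 + 0.28·0.0355183 = 0.0101265.
P(I | observation) = 0.000179833 / 0.0101265 = 0.0177586.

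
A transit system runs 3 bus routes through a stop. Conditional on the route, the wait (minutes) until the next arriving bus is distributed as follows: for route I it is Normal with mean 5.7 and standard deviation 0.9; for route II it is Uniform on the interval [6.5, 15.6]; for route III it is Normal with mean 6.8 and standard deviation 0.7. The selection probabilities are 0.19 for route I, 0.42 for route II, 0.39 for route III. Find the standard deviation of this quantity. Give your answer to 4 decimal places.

Per component, I: μ=5.7, E[X²]=33.3; II: μ=11.05, E[X²]=129.003; III: μ=6.8, E[X²]=46.73.
E[X] = 0.19·5.7 + 0.42·11.05 + 0.39·6.8 = 8.376.
E[X²] = 0.19·33.3 + 0.42·129.003 + 0.39·46.73 = 78.7331.
Var(X) = E[X²] − (E[X])² = 78.7331 − 70.1574 = 8.57572.
SD(X) = √8.57572 = 2.92843.

2.9284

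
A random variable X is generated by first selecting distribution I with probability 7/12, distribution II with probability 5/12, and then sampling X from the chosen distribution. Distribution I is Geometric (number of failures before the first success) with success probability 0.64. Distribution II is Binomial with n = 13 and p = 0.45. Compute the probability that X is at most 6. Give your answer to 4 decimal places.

Conditional on each component, P(X ≤ 6): I: 0.999216; II: 0.643742.
By total probability, P(X ≤ 6) = 0.583333·0.999216 + 0.416667·0.643742 = 0.851102.

0.8511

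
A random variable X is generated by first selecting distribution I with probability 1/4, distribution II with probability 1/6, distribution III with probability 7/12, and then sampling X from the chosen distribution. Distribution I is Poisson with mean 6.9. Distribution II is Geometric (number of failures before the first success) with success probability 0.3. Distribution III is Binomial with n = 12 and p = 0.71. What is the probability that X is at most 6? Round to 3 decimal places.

0.329

Conditional on each component, P(X ≤ 6): I: 0.464715; II: 0.917646; III: 0.102641.
By total probability, P(X ≤ 6) = 0.25·0.464715 + 0.166667·0.917646 + 0.583333·0.102641 = 0.328994.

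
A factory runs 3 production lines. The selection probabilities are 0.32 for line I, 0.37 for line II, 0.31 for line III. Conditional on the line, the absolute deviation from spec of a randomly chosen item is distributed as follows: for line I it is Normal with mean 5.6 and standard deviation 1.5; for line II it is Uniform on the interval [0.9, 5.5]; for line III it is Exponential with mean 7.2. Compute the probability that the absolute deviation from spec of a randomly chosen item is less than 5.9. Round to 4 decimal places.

Conditional on each line, P(X < 5.9): I: 0.57926; II: 1; III: 0.559324.
By total probability, P(X < 5.9) = 0.32·0.57926 + 0.37·1 + 0.31·0.559324 = 0.728753.

0.7288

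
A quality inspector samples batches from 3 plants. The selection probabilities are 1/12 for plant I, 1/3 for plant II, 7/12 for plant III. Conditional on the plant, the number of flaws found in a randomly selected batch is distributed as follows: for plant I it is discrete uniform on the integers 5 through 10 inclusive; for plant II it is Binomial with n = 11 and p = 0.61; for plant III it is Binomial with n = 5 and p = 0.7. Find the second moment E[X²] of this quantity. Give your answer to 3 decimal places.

For each component E[X²] = Var + (mean)², giving I: 59.1667; II: 47.641; III: 13.3.
Overall E[X²] = 0.0833333·59.1667 + 0.333333·47.641 + 0.583333·13.3 = 28.5692.

28.569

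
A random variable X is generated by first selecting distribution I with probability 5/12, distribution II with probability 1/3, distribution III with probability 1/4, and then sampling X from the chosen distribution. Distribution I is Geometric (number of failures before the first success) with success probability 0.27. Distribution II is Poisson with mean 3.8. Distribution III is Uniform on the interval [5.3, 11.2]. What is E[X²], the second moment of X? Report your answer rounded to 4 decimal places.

31.0391

For each component E[X²] = Var + (mean)², giving I: 17.3237; II: 18.24; III: 70.9633.
Overall E[X²] = 0.416667·17.3237 + 0.333333·18.24 + 0.25·70.9633 = 31.0391.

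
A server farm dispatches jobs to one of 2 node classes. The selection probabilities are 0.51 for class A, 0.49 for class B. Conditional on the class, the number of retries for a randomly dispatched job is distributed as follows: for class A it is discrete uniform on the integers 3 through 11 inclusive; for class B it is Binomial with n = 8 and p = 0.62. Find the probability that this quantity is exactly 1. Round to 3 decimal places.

0.003

Conditional on each class, P(X = 1): A: 0; B: 0.00567501.
By total probability, P(X = 1) = 0.51·0 + 0.49·0.00567501 = 0.00278076.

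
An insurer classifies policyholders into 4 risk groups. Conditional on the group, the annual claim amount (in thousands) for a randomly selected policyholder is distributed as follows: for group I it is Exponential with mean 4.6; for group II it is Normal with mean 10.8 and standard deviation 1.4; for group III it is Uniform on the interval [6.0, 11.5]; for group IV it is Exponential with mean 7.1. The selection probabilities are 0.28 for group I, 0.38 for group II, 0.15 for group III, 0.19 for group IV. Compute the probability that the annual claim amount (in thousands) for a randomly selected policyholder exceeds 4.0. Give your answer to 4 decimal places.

Conditional on each group, P(X > 4.0): I: 0.419134; II: 0.999999; III: 1; IV: 0.569281.
By total probability, P(X > 4.0) = 0.28·0.419134 + 0.38·0.999999 + 0.15·1 + 0.19·0.569281 = 0.755521.

0.7555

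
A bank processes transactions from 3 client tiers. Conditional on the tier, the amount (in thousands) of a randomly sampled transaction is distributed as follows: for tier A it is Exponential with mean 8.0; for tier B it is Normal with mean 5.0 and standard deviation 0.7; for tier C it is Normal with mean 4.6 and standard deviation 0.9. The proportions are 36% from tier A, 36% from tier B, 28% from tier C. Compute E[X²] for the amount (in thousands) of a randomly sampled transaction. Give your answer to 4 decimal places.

61.4080

For each component E[X²] = Var + (mean)², giving A: 128; B: 25.49; C: 21.97.
Overall E[X²] = 0.36·128 + 0.36·25.49 + 0.28·21.97 = 61.408.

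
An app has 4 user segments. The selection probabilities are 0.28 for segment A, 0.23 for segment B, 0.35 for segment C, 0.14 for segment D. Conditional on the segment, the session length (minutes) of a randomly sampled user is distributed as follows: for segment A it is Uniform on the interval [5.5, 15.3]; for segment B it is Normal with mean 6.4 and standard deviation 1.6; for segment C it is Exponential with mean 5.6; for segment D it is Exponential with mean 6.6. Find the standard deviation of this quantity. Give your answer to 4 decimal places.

Per component, A: μ=10.4, E[X²]=116.163; B: μ=6.4, E[X²]=43.52; C: μ=5.6, E[X²]=62.72; D: μ=6.6, E[X²]=87.12.
E[X] = 0.28·10.4 + 0.23·6.4 + 0.35·5.6 + 0.14·6.6 = 7.268.
E[X²] = 0.28·116.163 + 0.23·43.52 + 0.35·62.72 + 0.14·87.12 = 76.6841.
Var(X) = E[X²] − (E[X])² = 76.6841 − 52.8238 = 23.8603.
SD(X) = √23.8603 = 4.8847.

4.8847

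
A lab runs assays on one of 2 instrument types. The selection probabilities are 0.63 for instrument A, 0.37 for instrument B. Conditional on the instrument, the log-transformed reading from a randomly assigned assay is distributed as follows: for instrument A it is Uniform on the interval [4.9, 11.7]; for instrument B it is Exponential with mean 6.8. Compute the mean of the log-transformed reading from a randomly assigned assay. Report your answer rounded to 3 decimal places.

7.745

Component means — A: 8.3; B: 6.8.
E[X] = 0.63·8.3 + 0.37·6.8 = 7.745.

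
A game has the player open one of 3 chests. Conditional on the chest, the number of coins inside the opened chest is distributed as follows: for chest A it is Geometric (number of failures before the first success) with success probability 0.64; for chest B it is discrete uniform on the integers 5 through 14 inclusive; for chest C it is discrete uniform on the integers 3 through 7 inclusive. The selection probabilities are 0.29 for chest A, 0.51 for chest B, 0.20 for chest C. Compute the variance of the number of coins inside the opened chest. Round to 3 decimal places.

Per component, A: μ=0.5625, E[X²]=1.19531; B: μ=9.5, E[X²]=98.5; C: μ=5, E[X²]=27.
E[X] = 0.29·0.5625 + 0.51·9.5 + 0.2·5 = 6.00812.
E[X²] = 0.29·1.19531 + 0.51·98.5 + 0.2·27 = 55.9816.
Var(X) = E[X²] − (E[X])² = 55.9816 − 36.0976 = 19.8841.

19.884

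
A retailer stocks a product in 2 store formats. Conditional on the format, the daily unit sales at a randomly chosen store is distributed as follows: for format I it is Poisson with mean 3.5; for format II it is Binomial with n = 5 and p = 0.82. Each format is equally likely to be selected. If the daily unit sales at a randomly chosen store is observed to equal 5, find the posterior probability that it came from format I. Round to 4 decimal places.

0.2628

Likelihoods P(X=5 | ·): I: 0.132169; II: 0.37074.
Posterior ∝ prior × likelihood. Numerator for I: 0.5·0.132169 = 0.0660843.
Normalizing constant: 0.5·0.132169 + 0.5·0.37074 = 0.251454.
P(I | observation) = 0.0660843 / 0.251454 = 0.262808.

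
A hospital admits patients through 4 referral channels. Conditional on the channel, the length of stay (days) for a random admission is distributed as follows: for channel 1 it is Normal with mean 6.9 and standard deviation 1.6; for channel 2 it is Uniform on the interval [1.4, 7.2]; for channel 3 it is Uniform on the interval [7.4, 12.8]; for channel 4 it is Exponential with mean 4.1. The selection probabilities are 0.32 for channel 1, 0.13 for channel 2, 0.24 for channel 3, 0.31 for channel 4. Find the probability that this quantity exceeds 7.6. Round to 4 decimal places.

0.3856

Conditional on each channel, P(X > 7.6): 1: 0.330874; 2: 0; 3: 0.962963; 4: 0.156663.
By total probability, P(X > 7.6) = 0.32·0.330874 + 0.13·0 + 0.24·0.962963 + 0.31·0.156663 = 0.385556.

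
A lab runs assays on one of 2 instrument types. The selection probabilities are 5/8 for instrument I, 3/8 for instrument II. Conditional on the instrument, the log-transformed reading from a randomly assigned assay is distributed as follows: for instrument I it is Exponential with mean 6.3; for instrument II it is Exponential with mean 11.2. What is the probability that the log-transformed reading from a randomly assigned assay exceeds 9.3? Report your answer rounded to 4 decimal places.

0.3063

Conditional on each instrument, P(X > 9.3): I: 0.228507; II: 0.435894.
By total probability, P(X > 9.3) = 0.625·0.228507 + 0.375·0.435894 = 0.306277.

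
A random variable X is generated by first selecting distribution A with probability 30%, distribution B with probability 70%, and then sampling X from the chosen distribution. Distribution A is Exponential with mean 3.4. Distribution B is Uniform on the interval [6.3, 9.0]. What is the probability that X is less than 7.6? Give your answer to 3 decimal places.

0.605

Conditional on each component, P(X < 7.6): A: 0.893039; B: 0.481481.
By total probability, P(X < 7.6) = 0.3·0.893039 + 0.7·0.481481 = 0.604949.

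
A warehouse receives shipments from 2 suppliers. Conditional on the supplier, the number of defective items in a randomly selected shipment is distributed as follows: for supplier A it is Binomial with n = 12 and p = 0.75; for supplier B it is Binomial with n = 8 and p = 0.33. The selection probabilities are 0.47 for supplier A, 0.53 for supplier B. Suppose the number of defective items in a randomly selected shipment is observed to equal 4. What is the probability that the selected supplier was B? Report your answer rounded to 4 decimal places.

0.9875

Likelihoods P(X=4 | ·): A: 0.00238985; B: 0.167283.
Posterior ∝ prior × likelihood. Numerator for B: 0.53·0.167283 = 0.0886602.
Normalizing constant: 0.47·0.00238985 + 0.53·0.167283 = 0.0897835.
P(B | observation) = 0.0886602 / 0.0897835 = 0.98749.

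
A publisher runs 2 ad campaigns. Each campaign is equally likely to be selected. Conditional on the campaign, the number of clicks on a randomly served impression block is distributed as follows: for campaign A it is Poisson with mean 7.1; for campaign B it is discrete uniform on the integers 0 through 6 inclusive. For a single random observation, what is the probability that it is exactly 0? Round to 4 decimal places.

0.0718

Conditional on each campaign, P(X = 0): A: 0.000825105; B: 0.142857.
By total probability, P(X = 0) = 0.5·0.000825105 + 0.5·0.142857 = 0.0718411.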